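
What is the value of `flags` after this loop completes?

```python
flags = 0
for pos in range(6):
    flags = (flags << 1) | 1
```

Build 6 consecutive 1-bits: 0b111111
`flags` takes the values: 0 → 1 → 3 → 7 → 15 → 31 → 63

Answer: 63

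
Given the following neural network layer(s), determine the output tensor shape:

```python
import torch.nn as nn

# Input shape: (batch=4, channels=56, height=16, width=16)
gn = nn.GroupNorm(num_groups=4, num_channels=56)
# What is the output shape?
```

Input: (4, 56, 16, 16) -> Output: (4, 56, 16, 16)

Answer: (4, 56, 16, 16)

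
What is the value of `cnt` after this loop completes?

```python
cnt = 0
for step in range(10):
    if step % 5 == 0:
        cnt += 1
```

Count numbers divisible by 5 in range(10)
`cnt` takes the values: 0 → 1 → 2

Answer: 2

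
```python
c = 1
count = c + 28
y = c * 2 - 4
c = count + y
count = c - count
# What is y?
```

Trace:
`c = 1` → c = 1
`count = c + 28` → count = 29
`y = c * 2 - 4` → y = -2
`c = count + y` → c = 27
`count = c - count` → count = -2
So y = -2

Answer: -2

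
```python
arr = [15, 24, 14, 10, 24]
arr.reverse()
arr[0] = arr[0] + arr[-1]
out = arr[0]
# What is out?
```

Trace:
`arr = [15, 24, 14, 10, 24]` → arr = [15, 24, 14, 10, 24]
`arr.reverse()` → arr = [24, 10, 14, 24, 15]
`arr[0] = arr[0] + arr[-1]` → arr = [39, 10, 14, 24, 15]
`out = arr[0]` → out = 39
So out = 39

Answer: 39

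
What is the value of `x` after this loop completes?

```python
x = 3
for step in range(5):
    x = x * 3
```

Multiply by 3, 5 times: 3 * 3^5 = 729
`x` takes the values: 3 → 9 → 27 → 81 → 243 → 729

Answer: 729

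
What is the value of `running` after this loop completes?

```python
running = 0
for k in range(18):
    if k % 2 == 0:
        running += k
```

Sum of even numbers 0 to 17
`running` takes the values: 0 → 2 → 6 → 12 → 20 → 30 → 42 → 56 → 72

Answer: 72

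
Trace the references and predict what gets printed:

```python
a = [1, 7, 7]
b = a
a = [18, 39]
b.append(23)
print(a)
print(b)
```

Key concept: rebinding vs mutation: a is rebound to a new list, b still points at the original.
Step by step:
`a = [1, 7, 7]` → a = [1, 7, 7]
`b = a` → b = [1, 7, 7] (same object as a)
`a = [18, 39]` → a = [18, 39]
`b.append(23)` → b = [1, 7, 7, 23]
`print(a)` → prints [18, 39]
`print(b)` → prints [1, 7, 7, 23]

Answer:
[18, 39]
[1, 7, 7, 23]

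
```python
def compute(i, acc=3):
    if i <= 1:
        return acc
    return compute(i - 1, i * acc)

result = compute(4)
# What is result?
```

Accumulator trace (n, acc): (4, 3) -> (3, 12) -> (2, 36) -> (1, 72) -> return 72

Answer: 72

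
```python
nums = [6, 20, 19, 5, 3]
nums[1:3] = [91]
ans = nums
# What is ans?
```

Trace:
`nums = [6, 20, 19, 5, 3]` → nums = [6, 20, 19, 5, 3]
`nums[1:3] = [91]` → nums = [6, 91, 5, 3]
`ans = nums` → ans = [6, 91, 5, 3]
So ans = [6, 91, 5, 3]

Answer: [6, 91, 5, 3]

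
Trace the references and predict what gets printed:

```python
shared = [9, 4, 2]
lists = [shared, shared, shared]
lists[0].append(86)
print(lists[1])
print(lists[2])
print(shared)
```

Key concept: list of same reference.
Step by step:
`shared = [9, 4, 2]` → shared = [9, 4, 2]
`lists = [shared, shared, shared]` → lists = [[9, 4, 2], [9, 4, 2], [9, 4, 2]]
`lists[0].append(86)` → shared = [9, 4, 2, 86]; lists = [[9, 4, 2, 86], [9, 4, 2, 86], [9, 4, 2, 86]]
`print(lists[1])` → prints [9, 4, 2, 86]
`print(lists[2])` → prints [9, 4, 2, 86]
`print(shared)` → prints [9, 4, 2, 86]

Answer:
[9, 4, 2, 86]
[9, 4, 2, 86]
[9, 4, 2, 86]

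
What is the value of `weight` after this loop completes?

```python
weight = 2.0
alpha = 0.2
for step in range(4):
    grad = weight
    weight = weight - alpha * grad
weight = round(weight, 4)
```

Gradient descent: w = 2.0 * (1 - 0.2)^4
`weight` takes the values: 2.0 → 1.6 → 1.28 → 1.024 → 0.8192

Answer: 0.8192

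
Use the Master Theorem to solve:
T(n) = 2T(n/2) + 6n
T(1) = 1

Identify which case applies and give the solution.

a=2, b=2, f(n)=6n. log_2(2) = 1. Since c=1 = 1, Case 2 applies: T(n) = Θ(n^log_b(a) · log n) = O(n log n).

Answer: O(n log n) - Case 2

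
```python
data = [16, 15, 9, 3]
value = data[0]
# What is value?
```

Trace:
`data = [16, 15, 9, 3]` → data = [16, 15, 9, 3]
`value = data[0]` → value = 16
So value = 16

Answer: 16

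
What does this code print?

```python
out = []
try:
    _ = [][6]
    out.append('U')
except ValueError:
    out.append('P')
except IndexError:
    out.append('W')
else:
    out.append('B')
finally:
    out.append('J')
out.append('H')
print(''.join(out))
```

Execution trace: 'W' (except IndexError) → 'J' (finally) → 'H' (after the try/except). Output: WJH

Answer: WJH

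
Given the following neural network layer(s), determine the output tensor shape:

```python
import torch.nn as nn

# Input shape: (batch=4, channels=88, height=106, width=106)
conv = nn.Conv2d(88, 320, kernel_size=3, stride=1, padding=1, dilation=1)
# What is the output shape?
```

Input: (4, 88, 106, 106) -> Output: (4, 320, 106, 106)

Answer: (4, 320, 106, 106)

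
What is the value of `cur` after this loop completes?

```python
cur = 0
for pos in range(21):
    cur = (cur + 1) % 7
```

Increment mod 7, 21 times = 0
`cur` takes the values: 0 → 1 → 2 → 3 → 4 → 5 → 6 → 0 → 1 → 2 → 3 → 4 → 5 → 6 → 0 → 1 → 2 → 3 → 4 → 5 → 6 → 0

Answer: 0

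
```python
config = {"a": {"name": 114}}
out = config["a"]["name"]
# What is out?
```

Trace:
`config = {"a": {"name": 114}}` → config = {'a': {'name': 114}}
`out = config["a"]["name"]` → out = 114
So out = 114

Answer: 114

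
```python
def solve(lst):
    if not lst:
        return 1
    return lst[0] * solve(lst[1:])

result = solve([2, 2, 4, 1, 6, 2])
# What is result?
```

Product over [2, 2, 4, 1, 6, 2] = 2 * 2 * 4 * 1 * 6 * 2 = 192

Answer: 192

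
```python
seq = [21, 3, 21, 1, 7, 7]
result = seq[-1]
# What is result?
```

Trace:
`seq = [21, 3, 21, 1, 7, 7]` → seq = [21, 3, 21, 1, 7, 7]
`result = seq[-1]` → result = 7
So result = 7

Answer: 7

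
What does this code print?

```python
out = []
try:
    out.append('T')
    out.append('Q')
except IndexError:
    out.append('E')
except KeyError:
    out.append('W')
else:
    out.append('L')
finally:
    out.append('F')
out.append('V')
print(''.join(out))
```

Execution trace: 'T' (try body) → 'Q' (try body, no exception) → 'L' (else) → 'F' (finally) → 'V' (after the try/except). Output: TQLFV

Answer: TQLFV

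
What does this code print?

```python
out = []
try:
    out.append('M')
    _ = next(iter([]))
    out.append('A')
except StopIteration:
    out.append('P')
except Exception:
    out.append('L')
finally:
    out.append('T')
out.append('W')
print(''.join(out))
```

Execution trace: 'M' (try body) → 'P' (except StopIteration) → 'T' (finally) → 'W' (after the try/except). Output: MPTW

Answer: MPTW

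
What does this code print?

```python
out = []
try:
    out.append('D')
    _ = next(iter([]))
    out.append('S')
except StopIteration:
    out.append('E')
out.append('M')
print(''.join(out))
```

Execution trace: 'D' (try body) → 'E' (except StopIteration) → 'M' (after the try/except). Output: DEM

Answer: DEM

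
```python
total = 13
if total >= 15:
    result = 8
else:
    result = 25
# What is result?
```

Trace:
`total = 13` → total = 13
`if total >= 15: ...` → total >= 15 is False, take else branch → result = 25
So result = 25

Answer: 25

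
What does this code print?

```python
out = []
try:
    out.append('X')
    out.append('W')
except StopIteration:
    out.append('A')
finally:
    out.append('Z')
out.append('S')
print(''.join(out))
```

Execution trace: 'X' (try body) → 'W' (try body, no exception) → 'Z' (finally) → 'S' (after the try/except). Output: XWZS

Answer: XWZS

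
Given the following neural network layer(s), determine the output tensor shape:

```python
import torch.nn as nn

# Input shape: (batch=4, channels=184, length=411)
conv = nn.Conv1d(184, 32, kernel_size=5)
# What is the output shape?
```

Input: (4, 184, 411) -> Output: (4, 32, 407)

Answer: (4, 32, 407)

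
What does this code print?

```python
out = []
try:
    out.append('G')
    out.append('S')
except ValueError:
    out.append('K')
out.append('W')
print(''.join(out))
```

Execution trace: 'G' (try body) → 'S' (try body, no exception) → 'W' (after the try/except). Output: GSW

Answer: GSW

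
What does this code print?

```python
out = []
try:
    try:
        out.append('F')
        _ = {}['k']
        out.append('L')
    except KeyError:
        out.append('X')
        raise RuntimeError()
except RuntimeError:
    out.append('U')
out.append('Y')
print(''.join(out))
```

Execution trace: 'F' (inner try body) → 'X' (inner except KeyError) → 'U' (outer except RuntimeError) → 'Y' (after the try/except). Output: FXUY

Answer: FXUY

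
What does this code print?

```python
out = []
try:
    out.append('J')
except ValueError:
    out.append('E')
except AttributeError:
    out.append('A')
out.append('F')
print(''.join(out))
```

Execution trace: 'J' (try body, no exception) → 'F' (after the try/except). Output: JF

Answer: JF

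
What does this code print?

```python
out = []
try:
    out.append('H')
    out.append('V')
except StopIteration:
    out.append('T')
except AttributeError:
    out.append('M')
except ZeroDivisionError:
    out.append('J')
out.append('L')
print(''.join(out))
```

Execution trace: 'H' (try body) → 'V' (try body, no exception) → 'L' (after the try/except). Output: HVL

Answer: HVL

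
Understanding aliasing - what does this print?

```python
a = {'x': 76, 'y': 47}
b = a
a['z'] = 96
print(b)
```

Key concept: dict aliasing.
Step by step:
`a = {'x': 76, 'y': 47}` → a = {'x': 76, 'y': 47}
`b = a` → b = {'x': 76, 'y': 47} (same object as a)
`a['z'] = 96` → a = {'x': 76, 'y': 47, 'z': 96} (same object as b); b = {'x': 76, 'y': 47, 'z': 96} (same object as a)
`print(b)` → prints {'x': 76, 'y': 47, 'z': 96}

Answer: {'x': 76, 'y': 47, 'z': 96}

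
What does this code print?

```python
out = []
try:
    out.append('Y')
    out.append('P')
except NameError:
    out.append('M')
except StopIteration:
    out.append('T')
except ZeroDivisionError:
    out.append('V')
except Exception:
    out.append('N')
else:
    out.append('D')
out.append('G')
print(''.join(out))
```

Execution trace: 'Y' (try body) → 'P' (try body, no exception) → 'D' (else) → 'G' (after the try/except). Output: YPDG

Answer: YPDG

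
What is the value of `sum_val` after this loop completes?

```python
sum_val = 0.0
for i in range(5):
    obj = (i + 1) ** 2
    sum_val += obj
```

Sum of squared losses 1² + 2² + ... + 5²
`sum_val` takes the values: 0.0 → 1.0 → 5.0 → 14.0 → 30.0 → 55.0

Answer: 55.0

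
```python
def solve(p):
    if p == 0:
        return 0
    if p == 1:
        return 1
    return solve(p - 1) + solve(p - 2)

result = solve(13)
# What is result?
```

Build up from base cases: solve(0)=0, solve(1)=1, solve(2)=1, solve(3)=2, solve(4)=3, solve(5)=5, solve(6)=8, ..., solve(13)=233

Answer: 233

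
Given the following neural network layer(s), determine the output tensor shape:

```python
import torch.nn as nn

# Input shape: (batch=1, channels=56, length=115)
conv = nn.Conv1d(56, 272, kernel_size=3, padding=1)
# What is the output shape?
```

Input: (1, 56, 115) -> Output: (1, 272, 115)

Answer: (1, 272, 115)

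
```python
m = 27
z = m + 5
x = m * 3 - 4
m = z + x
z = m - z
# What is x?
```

Trace:
`m = 27` → m = 27
`z = m + 5` → z = 32
`x = m * 3 - 4` → x = 77
`m = z + x` → m = 109
`z = m - z` → z = 77
So x = 77

Answer: 77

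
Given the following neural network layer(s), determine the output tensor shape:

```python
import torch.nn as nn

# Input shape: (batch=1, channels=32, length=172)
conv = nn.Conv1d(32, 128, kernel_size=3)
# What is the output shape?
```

Input: (1, 32, 172) -> Output: (1, 128, 170)

Answer: (1, 128, 170)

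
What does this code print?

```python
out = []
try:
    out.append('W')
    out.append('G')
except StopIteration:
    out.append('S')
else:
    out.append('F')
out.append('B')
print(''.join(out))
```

Execution trace: 'W' (try body) → 'G' (try body, no exception) → 'F' (else) → 'B' (after the try/except). Output: WGFB

Answer: WGFB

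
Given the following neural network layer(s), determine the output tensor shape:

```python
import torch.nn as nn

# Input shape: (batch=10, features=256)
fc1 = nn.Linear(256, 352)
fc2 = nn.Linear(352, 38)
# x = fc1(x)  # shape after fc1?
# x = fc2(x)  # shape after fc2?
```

Input: (10, 256) -> after fc1: (10, 352) -> Output: (10, 38)

Answer: (10, 38)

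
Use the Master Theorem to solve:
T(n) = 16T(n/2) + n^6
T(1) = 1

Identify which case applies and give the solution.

a=16, b=2, f(n)=n^6. log_2(16) = 4. Since c=6 > 4 and the regularity condition holds (16(n/2)^6 = (16/2^6)n^6 with 16/2^6 < 1), Case 3 applies: T(n) = Θ(f(n)) = O(n^6).

Answer: O(n^6) - Case 3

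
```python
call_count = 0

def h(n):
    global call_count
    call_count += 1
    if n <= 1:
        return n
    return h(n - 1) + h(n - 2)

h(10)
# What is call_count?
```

Calls(n) = 1 + Calls(n-1) + Calls(n-2); Calls(0)=Calls(1)=1. For n=10 this gives 177.

Answer: 177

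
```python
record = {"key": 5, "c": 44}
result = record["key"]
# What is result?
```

Trace:
`record = {"key": 5, "c": 44}` → record = {'key': 5, 'c': 44}
`result = record["key"]` → result = 5
So result = 5

Answer: 5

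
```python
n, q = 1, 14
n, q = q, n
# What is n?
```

Trace:
`n, q = 1, 14` → n = 1; q = 14
`n, q = q, n` → n = 14; q = 1
So n = 14

Answer: 14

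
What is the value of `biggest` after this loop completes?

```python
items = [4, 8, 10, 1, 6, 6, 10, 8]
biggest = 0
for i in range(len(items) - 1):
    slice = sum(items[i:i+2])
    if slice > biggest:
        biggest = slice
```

Max sum of 2-element window in [4, 8, 10, 1, 6, 6, 10, 8]
`biggest` takes the values: 0 → 12 → 18

Answer: 18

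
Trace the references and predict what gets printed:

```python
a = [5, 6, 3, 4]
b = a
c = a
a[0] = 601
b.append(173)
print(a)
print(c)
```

Key concept: multiple aliases.
Step by step:
`a = [5, 6, 3, 4]` → a = [5, 6, 3, 4]
`b = a` → b = [5, 6, 3, 4] (same object as a)
`c = a` → c = [5, 6, 3, 4] (same object as a, b)
`a[0] = 601` → a = [601, 6, 3, 4] (same object as b, c); b = [601, 6, 3, 4] (same object as a, c); c = [601, 6, 3, 4] (same object as a, b)
`b.append(173)` → a = [601, 6, 3, 4, 173] (same object as b, c); b = [601, 6, 3, 4, 173] (same object as a, c); c = [601, 6, 3, 4, 173] (same object as a, b)
`print(a)` → prints [601, 6, 3, 4, 173]
`print(c)` → prints [601, 6, 3, 4, 173]

Answer:
[601, 6, 3, 4, 173]
[601, 6, 3, 4, 173]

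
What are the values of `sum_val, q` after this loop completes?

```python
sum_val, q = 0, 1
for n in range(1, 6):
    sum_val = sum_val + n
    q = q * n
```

Sum and factorial of 1 to 5
`sum_val, q` takes the values: (0, 1) → (1, 1) → (3, 1) → (3, 2) → (6, 2) → (6, 6) → (10, 6) → (10, 24) → (15, 24) → (15, 120)

Answer: 15, 120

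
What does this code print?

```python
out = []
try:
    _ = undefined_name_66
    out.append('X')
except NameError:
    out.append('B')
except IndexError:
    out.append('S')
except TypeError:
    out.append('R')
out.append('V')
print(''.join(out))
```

Execution trace: 'B' (except NameError) → 'V' (after the try/except). Output: BV

Answer: BV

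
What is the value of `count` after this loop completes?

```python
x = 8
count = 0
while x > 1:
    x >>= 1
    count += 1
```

Count right shifts until 1
`count` takes the values: 0 → 1 → 2 → 3

Answer: 3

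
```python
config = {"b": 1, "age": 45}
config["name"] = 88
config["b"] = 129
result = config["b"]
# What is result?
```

Trace:
`config = {"b": 1, "age": 45}` → config = {'b': 1, 'age': 45}
`config["name"] = 88` → config = {'b': 1, 'age': 45, 'name': 88}
`config["b"] = 129` → config = {'b': 129, 'age': 45, 'name': 88}
`result = config["b"]` → result = 129
So result = 129

Answer: 129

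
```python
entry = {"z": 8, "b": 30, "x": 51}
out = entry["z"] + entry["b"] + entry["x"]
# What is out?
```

Trace:
`entry = {"z": 8, "b": 30, "x": 51}` → entry = {'z': 8, 'b': 30, 'x': 51}
`out = entry["z"] + entry["b"] + entry["x"]` → out = 89
So out = 89

Answer: 89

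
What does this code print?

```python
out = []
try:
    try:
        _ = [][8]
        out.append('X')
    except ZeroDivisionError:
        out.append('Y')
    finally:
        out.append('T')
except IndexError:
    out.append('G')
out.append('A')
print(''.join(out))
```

Execution trace: 'T' (inner finally) → 'G' (outer except IndexError) → 'A' (after the try/except). Output: TGA

Answer: TGA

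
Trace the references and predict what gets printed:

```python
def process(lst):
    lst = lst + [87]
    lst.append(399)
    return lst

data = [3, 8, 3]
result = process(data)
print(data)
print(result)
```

Key concept: rebinding parameter vs mutation.
Step by step:
`data = [3, 8, 3]` → data = [3, 8, 3]
`result = process(data)` → result = [3, 8, 3, 87, 399]
`print(data)` → prints [3, 8, 3]
`print(result)` → prints [3, 8, 3, 87, 399]

Answer:
[3, 8, 3]
[3, 8, 3, 87, 399]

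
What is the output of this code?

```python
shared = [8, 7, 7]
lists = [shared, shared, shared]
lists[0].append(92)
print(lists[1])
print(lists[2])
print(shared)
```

Key concept: list of same reference.
Step by step:
`shared = [8, 7, 7]` → shared = [8, 7, 7]
`lists = [shared, shared, shared]` → lists = [[8, 7, 7], [8, 7, 7], [8, 7, 7]]
`lists[0].append(92)` → shared = [8, 7, 7, 92]; lists = [[8, 7, 7, 92], [8, 7, 7, 92], [8, 7, 7, 92]]
`print(lists[1])` → prints [8, 7, 7, 92]
`print(lists[2])` → prints [8, 7, 7, 92]
`print(shared)` → prints [8, 7, 7, 92]

Answer:
[8, 7, 7, 92]
[8, 7, 7, 92]
[8, 7, 7, 92]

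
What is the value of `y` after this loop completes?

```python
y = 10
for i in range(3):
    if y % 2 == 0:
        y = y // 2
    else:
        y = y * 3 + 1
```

Collatz-style transformation from 10
`y` takes the values: 10 → 5 → 16 → 8

Answer: 8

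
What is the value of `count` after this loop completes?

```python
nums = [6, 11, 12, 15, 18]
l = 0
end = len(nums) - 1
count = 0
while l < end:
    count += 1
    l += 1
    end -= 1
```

Iterations until pointers meet (list length 5)
`count` takes the values: 0 → 1 → 2

Answer: 2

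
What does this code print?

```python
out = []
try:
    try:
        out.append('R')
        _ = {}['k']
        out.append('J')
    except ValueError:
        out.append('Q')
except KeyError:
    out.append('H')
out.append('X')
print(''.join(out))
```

Execution trace: 'R' (try body) → 'H' (outer except KeyError) → 'X' (after the try/except). Output: RHX

Answer: RHX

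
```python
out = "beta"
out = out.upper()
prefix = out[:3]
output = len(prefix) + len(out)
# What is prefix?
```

Trace:
`out = "beta"` → out = 'beta'
`out = out.upper()` → out = 'BETA'
`prefix = out[:3]` → prefix = 'BET'
`output = len(prefix) + len(out)` → output = 7
So prefix = 'BET'

Answer: 'BET'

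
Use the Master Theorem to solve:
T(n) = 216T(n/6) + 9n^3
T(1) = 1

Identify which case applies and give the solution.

a=216, b=6, f(n)=9n^3. log_6(216) = 3. Since c=3 = 3, Case 2 applies: T(n) = Θ(n^log_b(a) · log n) = O(n^3 log n).

Answer: O(n^3 log n) - Case 2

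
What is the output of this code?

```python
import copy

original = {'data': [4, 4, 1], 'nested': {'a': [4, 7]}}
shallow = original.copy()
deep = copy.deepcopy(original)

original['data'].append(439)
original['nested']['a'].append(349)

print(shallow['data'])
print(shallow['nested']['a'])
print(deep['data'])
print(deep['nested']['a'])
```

Key concept: comparing shallow vs deep copy.
Step by step:
`original = {'data': [4, 4, 1], 'nested': {'a': [4, 7]}}` → original = {'data': [4, 4, 1], 'nested': {'a': [4, 7]}}
`shallow = original.copy()` → shallow = {'data': [4, 4, 1], 'nested': {'a': [4, 7]}}
`deep = copy.deepcopy(original)` → deep = {'data': [4, 4, 1], 'nested': {'a': [4, 7]}}
`original['data'].append(439)` → original = {'data': [4, 4, 1, 439], 'nested': {'a': [4, 7]}}; shallow = {'data': [4, 4, 1, 439], 'nested': {'a': [4, 7]}}
`original['nested']['a'].append(349)` → original = {'data': [4, 4, 1, 439], 'nested': {'a': [4, 7, 349]}}; shallow = {'data': [4, 4, 1, 439], 'nested': {'a': [4, 7, 349]}}
`print(shallow['data'])` → prints [4, 4, 1, 439]
`print(shallow['nested']['a'])` → prints [4, 7, 349]
`print(deep['data'])` → prints [4, 4, 1]
`print(deep['nested']['a'])` → prints [4, 7]

Answer:
[4, 4, 1, 439]
[4, 7, 349]
[4, 4, 1]
[4, 7]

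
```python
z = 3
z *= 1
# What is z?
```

Trace:
`z = 3` → z = 3
`z *= 1` → z = 3
So z = 3

Answer: 3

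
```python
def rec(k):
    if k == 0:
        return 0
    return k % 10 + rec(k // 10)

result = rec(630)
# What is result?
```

Sum of digits of 630: 0 + 3 + 6 = 9

Answer: 9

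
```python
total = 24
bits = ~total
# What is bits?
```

Trace:
`total = 24` → total = 24
`bits = ~total` → bits = -25
So bits = -25

Answer: -25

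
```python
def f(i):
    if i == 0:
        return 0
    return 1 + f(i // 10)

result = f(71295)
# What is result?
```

Count of digits of 71295: 5

Answer: 5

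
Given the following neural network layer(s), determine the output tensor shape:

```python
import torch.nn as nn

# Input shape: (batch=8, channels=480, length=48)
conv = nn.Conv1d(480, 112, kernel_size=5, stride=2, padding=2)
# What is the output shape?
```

Input: (8, 480, 48) -> Output: (8, 112, 24)

Answer: (8, 112, 24)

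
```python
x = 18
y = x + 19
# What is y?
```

Trace:
`x = 18` → x = 18
`y = x + 19` → y = 37
So y = 37

Answer: 37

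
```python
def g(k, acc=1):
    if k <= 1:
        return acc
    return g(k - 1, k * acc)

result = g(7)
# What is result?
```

Accumulator trace (n, acc): (7, 1) -> (6, 7) -> (5, 42) -> (4, 210) -> (3, 840) -> (2, 2520) -> (1, 5040) -> return 5040

Answer: 5040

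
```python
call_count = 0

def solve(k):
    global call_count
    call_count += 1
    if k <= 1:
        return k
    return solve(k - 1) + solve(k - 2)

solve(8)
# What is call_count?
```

Calls(k) = 1 + Calls(k-1) + Calls(k-2); Calls(0)=Calls(1)=1. For k=8 this gives 67.

Answer: 67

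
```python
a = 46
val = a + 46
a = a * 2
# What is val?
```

Trace:
`a = 46` → a = 46
`val = a + 46` → val = 92
`a = a * 2` → a = 92
So val = 92

Answer: 92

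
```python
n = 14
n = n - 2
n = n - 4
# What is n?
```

Trace:
`n = 14` → n = 14
`n = n - 2` → n = 12
`n = n - 4` → n = 8
So n = 8

Answer: 8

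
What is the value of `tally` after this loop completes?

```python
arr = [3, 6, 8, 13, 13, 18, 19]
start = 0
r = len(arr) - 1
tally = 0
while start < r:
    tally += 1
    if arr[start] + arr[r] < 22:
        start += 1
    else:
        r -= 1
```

Steps to find pair summing to 22
`tally` takes the values: 0 → 1 → 2 → 3 → 4 → 5 → 6

Answer: 6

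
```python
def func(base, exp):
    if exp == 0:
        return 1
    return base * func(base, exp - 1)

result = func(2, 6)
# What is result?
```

func(2, 6) = 2 * 2 * 2 * 2 * 2 * 2 = 64

Answer: 64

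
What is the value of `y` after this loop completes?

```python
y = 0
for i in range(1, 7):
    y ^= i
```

XOR of 1 to 6
`y` takes the values: 0 → 1 → 3 → 0 → 4 → 1 → 7

Answer: 7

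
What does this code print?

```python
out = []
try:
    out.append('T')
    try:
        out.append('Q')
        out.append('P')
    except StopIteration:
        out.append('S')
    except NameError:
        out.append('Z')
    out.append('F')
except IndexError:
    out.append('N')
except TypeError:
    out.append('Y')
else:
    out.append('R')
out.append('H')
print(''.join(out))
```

Execution trace: 'T' (try body) → 'Q' (inner try body) → 'P' (inner try body, no exception) → 'F' (try body, no exception) → 'R' (else) → 'H' (after the try/except). Output: TQPFRH

Answer: TQPFRH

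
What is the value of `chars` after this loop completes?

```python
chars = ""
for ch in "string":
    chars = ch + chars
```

Reverse 'string'
`chars` takes the values: "" → "s" → "ts" → "rts" → "irts" → "nirts" → "gnirts"

Answer: "gnirts"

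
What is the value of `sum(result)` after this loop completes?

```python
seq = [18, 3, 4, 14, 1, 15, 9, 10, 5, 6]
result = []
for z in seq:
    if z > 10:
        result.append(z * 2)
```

Sum of doubled values > 10
`result` takes the values: [] → [36] → [36, 28] → [36, 28, 30]
So `sum(result)` = 94

Answer: 94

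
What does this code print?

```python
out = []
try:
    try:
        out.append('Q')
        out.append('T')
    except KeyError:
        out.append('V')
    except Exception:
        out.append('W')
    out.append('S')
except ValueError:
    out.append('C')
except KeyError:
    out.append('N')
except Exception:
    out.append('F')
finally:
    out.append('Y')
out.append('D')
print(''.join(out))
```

Execution trace: 'Q' (inner try body) → 'T' (inner try body, no exception) → 'S' (try body, no exception) → 'Y' (finally) → 'D' (after the try/except). Output: QTSYD

Answer: QTSYD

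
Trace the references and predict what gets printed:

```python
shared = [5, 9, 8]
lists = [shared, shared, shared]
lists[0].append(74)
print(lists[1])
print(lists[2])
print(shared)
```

Key concept: list of same reference.
Step by step:
`shared = [5, 9, 8]` → shared = [5, 9, 8]
`lists = [shared, shared, shared]` → lists = [[5, 9, 8], [5, 9, 8], [5, 9, 8]]
`lists[0].append(74)` → shared = [5, 9, 8, 74]; lists = [[5, 9, 8, 74], [5, 9, 8, 74], [5, 9, 8, 74]]
`print(lists[1])` → prints [5, 9, 8, 74]
`print(lists[2])` → prints [5, 9, 8, 74]
`print(shared)` → prints [5, 9, 8, 74]

Answer:
[5, 9, 8, 74]
[5, 9, 8, 74]
[5, 9, 8, 74]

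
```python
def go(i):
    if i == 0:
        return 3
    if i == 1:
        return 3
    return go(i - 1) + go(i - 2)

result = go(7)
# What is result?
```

Build up from base cases: go(0)=3, go(1)=3, go(2)=6, go(3)=9, go(4)=15, go(5)=24, go(6)=39, ..., go(7)=63

Answer: 63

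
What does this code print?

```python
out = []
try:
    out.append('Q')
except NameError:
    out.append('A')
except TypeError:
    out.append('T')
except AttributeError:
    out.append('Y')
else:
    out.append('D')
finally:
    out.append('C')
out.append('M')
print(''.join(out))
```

Execution trace: 'Q' (try body, no exception) → 'D' (else) → 'C' (finally) → 'M' (after the try/except). Output: QDCM

Answer: QDCM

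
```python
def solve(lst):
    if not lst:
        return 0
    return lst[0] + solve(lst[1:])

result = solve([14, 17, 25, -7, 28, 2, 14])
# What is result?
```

14 + 17 + 25 + (-7) + 28 + 2 + 14 + 0 = 93

Answer: 93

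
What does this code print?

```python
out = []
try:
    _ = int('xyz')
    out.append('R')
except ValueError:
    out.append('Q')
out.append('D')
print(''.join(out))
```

Execution trace: 'Q' (except ValueError) → 'D' (after the try/except). Output: QD

Answer: QD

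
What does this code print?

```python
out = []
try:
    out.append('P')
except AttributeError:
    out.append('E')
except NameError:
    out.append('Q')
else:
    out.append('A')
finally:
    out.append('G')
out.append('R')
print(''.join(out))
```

Execution trace: 'P' (try body, no exception) → 'A' (else) → 'G' (finally) → 'R' (after the try/except). Output: PAGR

Answer: PAGR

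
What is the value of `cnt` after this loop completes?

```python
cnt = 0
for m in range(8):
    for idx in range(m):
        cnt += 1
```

Triangle number: 0+1+2+...+7
`cnt` takes the values: 0 → 1 → 2 → 3 → 4 → 5 → 6 → 7 → 8 → 9 → 10 → 11 → 12 → 13 → 14 → 15 → 16 → 17 → 18 → 19 → 20 → 21 → 22 → 23 → 24 → 25 → 26 → 27 → 28

Answer: 28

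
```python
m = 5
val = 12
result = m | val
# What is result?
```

Trace:
`m = 5` → m = 5
`val = 12` → val = 12
`result = m | val` → result = 13
So result = 13

Answer: 13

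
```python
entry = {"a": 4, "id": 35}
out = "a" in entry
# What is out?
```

Trace:
`entry = {"a": 4, "id": 35}` → entry = {'a': 4, 'id': 35}
`out = "a" in entry` → out = True
So out = True

Answer: True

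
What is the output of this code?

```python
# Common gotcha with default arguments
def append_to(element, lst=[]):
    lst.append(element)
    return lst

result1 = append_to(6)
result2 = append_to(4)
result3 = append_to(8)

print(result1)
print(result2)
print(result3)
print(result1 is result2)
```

Key concept: mutable default argument gotcha.
Step by step:
`result1 = append_to(6)` → result1 = [6]
`result2 = append_to(4)` → result1 = [6, 4] (same object as result2); result2 = [6, 4] (same object as result1)
`result3 = append_to(8)` → result1 = [6, 4, 8] (same object as result2, result3); result2 = [6, 4, 8] (same object as result1, result3); result3 = [6, 4, 8] (same object as result1, result2)
`print(result1)` → prints [6, 4, 8]
`print(result2)` → prints [6, 4, 8]
`print(result3)` → prints [6, 4, 8]
`print(result1 is result2)` → prints True

Answer:
[6, 4, 8]
[6, 4, 8]
[6, 4, 8]
True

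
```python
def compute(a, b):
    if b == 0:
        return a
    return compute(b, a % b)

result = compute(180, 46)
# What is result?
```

compute(180, 46) -> compute(46, 42) -> compute(42, 4) -> compute(4, 2) -> compute(2, 0) -> 2

Answer: 2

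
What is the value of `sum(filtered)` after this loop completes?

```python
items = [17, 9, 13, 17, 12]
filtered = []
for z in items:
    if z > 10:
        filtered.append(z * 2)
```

Sum of doubled values > 10
`filtered` takes the values: [] → [34] → [34, 26] → [34, 26, 34] → [34, 26, 34, 24]
So `sum(filtered)` = 118

Answer: 118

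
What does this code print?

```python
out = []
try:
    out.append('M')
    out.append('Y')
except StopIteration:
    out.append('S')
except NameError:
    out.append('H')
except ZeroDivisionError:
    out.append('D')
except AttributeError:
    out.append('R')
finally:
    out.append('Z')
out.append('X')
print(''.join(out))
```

Execution trace: 'M' (try body) → 'Y' (try body, no exception) → 'Z' (finally) → 'X' (after the try/except). Output: MYZX

Answer: MYZX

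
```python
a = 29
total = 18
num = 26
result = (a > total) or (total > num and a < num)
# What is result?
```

Trace:
`a = 29` → a = 29
`total = 18` → total = 18
`num = 26` → num = 26
`result = (a > total) or (total > num and a < num)` → result = True
So result = True

Answer: True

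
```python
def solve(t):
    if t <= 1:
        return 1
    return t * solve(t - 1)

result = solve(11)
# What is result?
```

solve(11) = 11 * 10 * 9 * 8 * 7 * 6 * 5 * 4 * 3 * 2 * 1 = 39916800

Answer: 39916800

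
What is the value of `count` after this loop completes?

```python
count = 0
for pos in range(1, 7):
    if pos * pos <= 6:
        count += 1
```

Count numbers where pos² ≤ 6
`count` takes the values: 0 → 1 → 2

Answer: 2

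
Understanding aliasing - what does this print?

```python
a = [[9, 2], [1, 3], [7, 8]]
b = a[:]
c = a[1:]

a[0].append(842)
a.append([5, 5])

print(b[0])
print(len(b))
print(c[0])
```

Key concept: slice with nested mutation.
Step by step:
`a = [[9, 2], [1, 3], [7, 8]]` → a = [[9, 2], [1, 3], [7, 8]]
`b = a[:]` → b = [[9, 2], [1, 3], [7, 8]]
`c = a[1:]` → c = [[1, 3], [7, 8]]
`a[0].append(842)` → a = [[9, 2, 842], [1, 3], [7, 8]]; b = [[9, 2, 842], [1, 3], [7, 8]]
`a.append([5, 5])` → a = [[9, 2, 842], [1, 3], [7, 8], [5, 5]]
`print(b[0])` → prints [9, 2, 842]
`print(len(b))` → prints 3
`print(c[0])` → prints [1, 3]

Answer:
[9, 2, 842]
3
[1, 3]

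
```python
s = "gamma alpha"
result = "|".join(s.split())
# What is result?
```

Trace:
`s = "gamma alpha"` → s = 'gamma alpha'
`result = "|".join(s.split())` → result = 'gamma|alpha'
So result = 'gamma|alpha'

Answer: 'gamma|alpha'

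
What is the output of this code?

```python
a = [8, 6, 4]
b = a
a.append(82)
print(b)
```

Key concept: basic list aliasing.
Step by step:
`a = [8, 6, 4]` → a = [8, 6, 4]
`b = a` → b = [8, 6, 4] (same object as a)
`a.append(82)` → a = [8, 6, 4, 82] (same object as b); b = [8, 6, 4, 82] (same object as a)
`print(b)` → prints [8, 6, 4, 82]

Answer: [8, 6, 4, 82]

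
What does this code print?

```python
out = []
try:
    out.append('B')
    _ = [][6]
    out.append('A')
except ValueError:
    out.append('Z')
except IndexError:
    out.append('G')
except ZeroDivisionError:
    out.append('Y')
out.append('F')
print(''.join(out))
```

Execution trace: 'B' (try body) → 'G' (except IndexError) → 'F' (after the try/except). Output: BGF

Answer: BGF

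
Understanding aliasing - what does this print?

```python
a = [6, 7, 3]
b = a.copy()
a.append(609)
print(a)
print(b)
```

Key concept: list.copy() creates independent copy.
Step by step:
`a = [6, 7, 3]` → a = [6, 7, 3]
`b = a.copy()` → b = [6, 7, 3]
`a.append(609)` → a = [6, 7, 3, 609]
`print(a)` → prints [6, 7, 3, 609]
`print(b)` → prints [6, 7, 3]

Answer:
[6, 7, 3, 609]
[6, 7, 3]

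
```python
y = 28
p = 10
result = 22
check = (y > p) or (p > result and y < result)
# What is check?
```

Trace:
`y = 28` → y = 28
`p = 10` → p = 10
`result = 22` → result = 22
`check = (y > p) or (p > result and y < result)` → check = True
So check = True

Answer: True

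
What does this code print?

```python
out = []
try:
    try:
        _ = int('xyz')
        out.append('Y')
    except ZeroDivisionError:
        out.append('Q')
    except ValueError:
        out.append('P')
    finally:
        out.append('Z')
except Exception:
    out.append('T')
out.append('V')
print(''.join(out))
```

Execution trace: 'P' (inner except ValueError) → 'Z' (inner finally) → 'V' (after the try/except). Output: PZV

Answer: PZV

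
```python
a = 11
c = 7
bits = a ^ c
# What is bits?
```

Trace:
`a = 11` → a = 11
`c = 7` → c = 7
`bits = a ^ c` → bits = 12
So bits = 12

Answer: 12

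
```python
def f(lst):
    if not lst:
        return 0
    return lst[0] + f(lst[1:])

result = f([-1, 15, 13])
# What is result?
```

(-1) + 15 + 13 + 0 = 27

Answer: 27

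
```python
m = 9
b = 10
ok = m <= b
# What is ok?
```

Trace:
`m = 9` → m = 9
`b = 10` → b = 10
`ok = m <= b` → ok = True
So ok = True

Answer: True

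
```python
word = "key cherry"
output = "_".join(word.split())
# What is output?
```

Trace:
`word = "key cherry"` → word = 'key cherry'
`output = "_".join(word.split())` → output = 'key_cherry'
So output = 'key_cherry'

Answer: 'key_cherry'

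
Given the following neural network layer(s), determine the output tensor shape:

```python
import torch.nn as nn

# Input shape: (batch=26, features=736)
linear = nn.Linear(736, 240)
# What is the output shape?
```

Input: (26, 736) -> Output: (26, 240)

Answer: (26, 240)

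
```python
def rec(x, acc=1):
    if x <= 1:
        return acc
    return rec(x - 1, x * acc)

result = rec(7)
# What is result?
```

Accumulator trace (n, acc): (7, 1) -> (6, 7) -> (5, 42) -> (4, 210) -> (3, 840) -> (2, 2520) -> (1, 5040) -> return 5040

Answer: 5040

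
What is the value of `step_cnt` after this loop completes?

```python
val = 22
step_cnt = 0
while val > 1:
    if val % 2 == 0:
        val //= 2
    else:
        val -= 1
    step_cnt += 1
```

Steps to reduce 22 to 1
`step_cnt` takes the values: 0 → 1 → 2 → 3 → 4 → 5 → 6

Answer: 6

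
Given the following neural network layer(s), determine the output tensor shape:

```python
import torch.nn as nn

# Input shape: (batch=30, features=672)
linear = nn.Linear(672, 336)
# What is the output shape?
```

Input: (30, 672) -> Output: (30, 336)

Answer: (30, 336)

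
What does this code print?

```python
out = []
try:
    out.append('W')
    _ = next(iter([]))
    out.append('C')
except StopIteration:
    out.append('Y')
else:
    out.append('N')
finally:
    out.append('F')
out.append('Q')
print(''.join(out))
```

Execution trace: 'W' (try body) → 'Y' (except StopIteration) → 'F' (finally) → 'Q' (after the try/except). Output: WYFQ

Answer: WYFQ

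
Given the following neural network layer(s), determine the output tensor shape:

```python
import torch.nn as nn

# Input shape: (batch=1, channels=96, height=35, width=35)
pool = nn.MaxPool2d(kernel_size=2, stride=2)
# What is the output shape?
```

Input: (1, 96, 35, 35) -> Output: (1, 96, 17, 17)

Answer: (1, 96, 17, 17)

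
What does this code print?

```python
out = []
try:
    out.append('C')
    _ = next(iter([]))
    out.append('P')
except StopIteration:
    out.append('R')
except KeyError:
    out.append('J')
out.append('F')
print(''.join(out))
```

Execution trace: 'C' (try body) → 'R' (except StopIteration) → 'F' (after the try/except). Output: CRF

Answer: CRF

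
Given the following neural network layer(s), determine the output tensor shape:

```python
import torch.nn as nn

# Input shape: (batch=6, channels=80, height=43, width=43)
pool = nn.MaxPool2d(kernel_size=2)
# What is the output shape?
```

Input: (6, 80, 43, 43) -> Output: (6, 80, 21, 21)

Answer: (6, 80, 21, 21)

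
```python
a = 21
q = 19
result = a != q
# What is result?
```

Trace:
`a = 21` → a = 21
`q = 19` → q = 19
`result = a != q` → result = True
So result = True

Answer: True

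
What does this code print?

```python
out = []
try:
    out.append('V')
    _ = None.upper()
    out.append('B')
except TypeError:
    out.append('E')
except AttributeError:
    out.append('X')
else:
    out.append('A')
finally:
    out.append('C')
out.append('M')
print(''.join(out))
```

Execution trace: 'V' (try body) → 'X' (except AttributeError) → 'C' (finally) → 'M' (after the try/except). Output: VXCM

Answer: VXCM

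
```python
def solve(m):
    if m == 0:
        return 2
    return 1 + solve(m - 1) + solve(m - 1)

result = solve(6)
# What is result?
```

solve(m) = 1 + 2·solve(m-1), solve(0)=2. Closed form: (2+1)·2^6 - 1 = 191.

Answer: 191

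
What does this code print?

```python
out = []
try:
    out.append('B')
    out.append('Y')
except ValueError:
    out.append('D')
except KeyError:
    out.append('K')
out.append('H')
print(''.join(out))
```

Execution trace: 'B' (try body) → 'Y' (try body, no exception) → 'H' (after the try/except). Output: BYH

Answer: BYH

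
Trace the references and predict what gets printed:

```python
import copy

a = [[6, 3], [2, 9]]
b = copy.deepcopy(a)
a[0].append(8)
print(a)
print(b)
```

Key concept: deep copy is fully independent.
Step by step:
`a = [[6, 3], [2, 9]]` → a = [[6, 3], [2, 9]]
`b = copy.deepcopy(a)` → b = [[6, 3], [2, 9]]
`a[0].append(8)` → a = [[6, 3, 8], [2, 9]]
`print(a)` → prints [[6, 3, 8], [2, 9]]
`print(b)` → prints [[6, 3], [2, 9]]

Answer:
[[6, 3, 8], [2, 9]]
[[6, 3], [2, 9]]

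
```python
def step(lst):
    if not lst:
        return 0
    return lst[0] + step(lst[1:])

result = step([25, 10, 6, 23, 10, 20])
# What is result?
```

25 + 10 + 6 + 23 + 10 + 20 + 0 = 94

Answer: 94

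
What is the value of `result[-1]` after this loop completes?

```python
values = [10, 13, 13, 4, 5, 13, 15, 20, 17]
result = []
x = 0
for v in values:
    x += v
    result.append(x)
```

Cumulative sum ends at 110
`result` takes the values: [] → [10] → [10, 23] → [10, 23, 36] → [10, 23, 36, 40] → [10, 23, 36, 40, 45] → [10, 23, 36, 40, 45, 58] → [10, 23, 36, 40, 45, 58, 73] → [10, 23, 36, 40, 45, 58, 73, 93] → [10, 23, 36, 40, 45, 58, 73, 93, 110]
So `result[-1]` = 110

Answer: 110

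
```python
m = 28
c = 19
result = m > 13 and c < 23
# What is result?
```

Trace:
`m = 28` → m = 28
`c = 19` → c = 19
`result = m > 13 and c < 23` → result = True
So result = True

Answer: True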